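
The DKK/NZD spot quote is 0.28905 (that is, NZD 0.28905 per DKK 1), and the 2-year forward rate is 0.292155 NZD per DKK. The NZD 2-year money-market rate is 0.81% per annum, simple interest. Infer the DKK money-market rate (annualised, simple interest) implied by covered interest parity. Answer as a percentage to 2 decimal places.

T = 2 years.
By CIP, F/S equals the NZD-to-DKK growth ratio: 0.292155/0.28905 = 1.0107421.
NZD growth factor: 1 + 0.0081×2 = 1.016200.
Hence g_DKK = 1.0053999.
r = (1.0053999 − 1)/2 = 0.002700 → 0.27%.

0.27%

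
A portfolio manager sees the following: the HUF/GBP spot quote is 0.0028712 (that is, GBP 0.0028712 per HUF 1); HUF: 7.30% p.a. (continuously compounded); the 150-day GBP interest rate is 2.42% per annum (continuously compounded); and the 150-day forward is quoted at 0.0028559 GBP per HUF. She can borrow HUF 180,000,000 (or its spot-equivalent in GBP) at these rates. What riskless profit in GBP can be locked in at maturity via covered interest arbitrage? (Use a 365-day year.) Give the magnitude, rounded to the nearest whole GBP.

T = 150/365 years.
Keep in HUF, deliver into the forward: 180,000,000·1.03045453·0.0028559 = GBP 529,717.52.
Swap to GBP now, deposit: 180,000,000·0.0028712·1.00999482 = GBP 521,981.48.
The quoted forward overvalues HUF, so borrow GBP, buy HUF at spot, deposit the HUF at 7.30%, and sell the proceeds forward at 0.0028559.
Profit = 529,717.52 − 521,981.48 = GBP 7,736.

GBP 7,736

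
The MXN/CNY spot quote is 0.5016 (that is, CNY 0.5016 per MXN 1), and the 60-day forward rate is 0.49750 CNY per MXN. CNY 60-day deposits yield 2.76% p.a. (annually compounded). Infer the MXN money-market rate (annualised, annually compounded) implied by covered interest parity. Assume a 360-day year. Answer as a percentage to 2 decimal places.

7.95%

T = 60/360 years.
F/S = 0.4975/0.5016 = 0.9918262 = (growth of CNY) / (growth of MXN).
CNY growth factor: (1 + 0.0276)^(60/360) = 1.004548.
That pins the MXN growth at 1.0128266.
r = 1.0128266^(360/60) − 1 = 0.079470 → 7.95%.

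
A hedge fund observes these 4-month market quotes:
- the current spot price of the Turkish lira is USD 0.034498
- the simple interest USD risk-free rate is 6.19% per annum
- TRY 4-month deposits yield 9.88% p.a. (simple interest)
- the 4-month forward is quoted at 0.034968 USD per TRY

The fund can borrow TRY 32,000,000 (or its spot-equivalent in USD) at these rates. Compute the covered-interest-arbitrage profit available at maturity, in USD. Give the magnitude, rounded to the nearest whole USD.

T = 4/12 years.
Keep in TRY, deliver into the forward: 32,000,000·1.032933333·0.034968 = USD 1,155,827.61.
Swap to USD now, deposit: 32,000,000·0.034498·1.020633333 = USD 1,126,713.88.
The quoted forward overvalues TRY, so borrow USD, buy TRY at spot, deposit the TRY at 9.88%, and sell the proceeds forward at 0.034968.
The gap between the two covered legs is USD 29,114.

USD 29,114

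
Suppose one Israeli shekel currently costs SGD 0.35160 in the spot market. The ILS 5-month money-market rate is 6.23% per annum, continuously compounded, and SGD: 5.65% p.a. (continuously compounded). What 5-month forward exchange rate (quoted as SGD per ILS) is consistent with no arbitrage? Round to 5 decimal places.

T = 5/12 years.
SGD accumulates by e^(0.0565×5/12) = 1.023821.
ILS growth factor: e^(0.0623×5/12) = 1.0262982.
CIP: F = S · (grow SGD)/(grow ILS) = 0.3516 × 1.023821/1.0262982 = 0.3507513 SGD per ILS.

0.35075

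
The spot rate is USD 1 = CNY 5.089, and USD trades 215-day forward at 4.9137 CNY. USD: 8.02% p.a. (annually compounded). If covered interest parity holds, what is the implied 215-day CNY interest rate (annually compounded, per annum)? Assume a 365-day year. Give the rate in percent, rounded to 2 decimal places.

T = 215/365 years.
F/S = 4.9137/5.089 = 0.9655532 = (growth of CNY) / (growth of USD).
USD growth factor: (1 + 0.0802)^(215/365) = 1.0464906.
So the CNY growth factor = 1.0104423.
Annualise: 1.0104423^(365/215) − 1 = 0.017792 = 1.78%.

1.78%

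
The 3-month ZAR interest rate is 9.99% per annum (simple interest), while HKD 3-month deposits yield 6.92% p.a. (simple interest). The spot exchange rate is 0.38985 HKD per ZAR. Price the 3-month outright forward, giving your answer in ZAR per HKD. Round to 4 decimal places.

2.5844

T = 3/12 years.
HKD accumulates by 1 + 0.0692×3/12 = 1.017300.
ZAR growth factor: 1 + 0.0999×3/12 = 1.024975.
Forward (HKD per ZAR) = 0.38985 × 1.017300 / 1.024975 = 0.3869308.
Invert for ZAR per HKD: 1 / 0.3869308 = 2.5844.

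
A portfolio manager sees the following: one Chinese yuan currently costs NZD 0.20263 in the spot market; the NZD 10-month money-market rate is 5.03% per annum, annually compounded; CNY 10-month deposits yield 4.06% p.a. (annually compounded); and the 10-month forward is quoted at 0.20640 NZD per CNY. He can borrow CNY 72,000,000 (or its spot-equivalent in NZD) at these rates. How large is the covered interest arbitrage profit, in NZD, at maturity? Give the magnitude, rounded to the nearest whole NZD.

T = 10/12 years.
Keep in CNY, deliver into the forward: 72,000,000·1.0337206325·0.20640 = NZD 15,361,915.58.
Swap to NZD now, deposit: 72,000,000·0.20263·1.0417443121 = NZD 15,198,382.80.
The quoted forward overvalues CNY, so borrow NZD, buy CNY at spot, deposit the CNY at 4.06%, and sell the proceeds forward at 0.20640.
Profit = 15,361,915.58 − 15,198,382.80 = NZD 163,533.

NZD 163,533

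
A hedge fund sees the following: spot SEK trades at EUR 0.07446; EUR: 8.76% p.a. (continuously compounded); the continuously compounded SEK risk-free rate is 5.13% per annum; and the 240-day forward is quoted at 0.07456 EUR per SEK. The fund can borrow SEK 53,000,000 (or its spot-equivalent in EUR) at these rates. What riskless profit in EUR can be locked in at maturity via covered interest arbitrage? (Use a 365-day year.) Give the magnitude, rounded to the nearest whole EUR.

EUR 93,116

T = 240/365 years.
Keep in SEK, deliver into the forward: 53,000,000·1.034306865·0.07456 = EUR 4,087,249.75.
Swap to EUR now, deposit: 53,000,000·0.07446·1.059291194 = EUR 4,180,365.58.
The quoted forward undervalues SEK, so borrow SEK, convert to EUR at spot, deposit the EUR at 8.76%, and buy SEK forward at 0.07456 to cover the loan.
Profit = 4,180,365.58 − 4,087,249.75 = EUR 93,116.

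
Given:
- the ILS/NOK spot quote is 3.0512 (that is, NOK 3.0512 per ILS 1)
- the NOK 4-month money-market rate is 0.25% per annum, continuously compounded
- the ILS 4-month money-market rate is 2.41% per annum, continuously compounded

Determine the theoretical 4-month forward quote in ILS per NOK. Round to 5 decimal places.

0.33011

T = 4/12 years.
Growth of 1 NOK over T: e^(0.0025×4/12) = 1.0008337.
ILS growth factor: e^(0.0241×4/12) = 1.0080657.
Forward (NOK per ILS) = 3.0512 × 1.0008337 / 1.0080657 = 3.029310.
Invert for ILS per NOK: 1 / 3.029310 = 0.33011.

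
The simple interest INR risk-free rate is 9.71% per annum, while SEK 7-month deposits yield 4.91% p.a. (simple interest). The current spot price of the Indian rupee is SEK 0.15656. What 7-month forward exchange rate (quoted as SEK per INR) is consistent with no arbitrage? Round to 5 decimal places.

T = 7/12 years.
SEK accumulates by 1 + 0.0491×7/12 = 1.0286417.
Growth of 1 INR over T: 1 + 0.0971×7/12 = 1.0566417.
CIP: F = S · (grow SEK)/(grow INR) = 0.15656 × 1.0286417/1.0566417 = 0.1524113 SEK per INR.

0.15241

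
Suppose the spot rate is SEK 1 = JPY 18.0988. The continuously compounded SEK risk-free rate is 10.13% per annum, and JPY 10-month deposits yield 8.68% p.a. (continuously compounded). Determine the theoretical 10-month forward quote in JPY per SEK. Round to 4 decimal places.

17.8814

T = 10/12 years.
Growth of 1 JPY over T: e^(0.0868×10/12) = 1.07501362.
SEK growth factor: e^(0.1013×10/12) = 1.08808217.
CIP: F = S · (grow JPY)/(grow SEK) = 18.0988 × 1.07501362/1.08808217 = 17.881422 JPY per SEK.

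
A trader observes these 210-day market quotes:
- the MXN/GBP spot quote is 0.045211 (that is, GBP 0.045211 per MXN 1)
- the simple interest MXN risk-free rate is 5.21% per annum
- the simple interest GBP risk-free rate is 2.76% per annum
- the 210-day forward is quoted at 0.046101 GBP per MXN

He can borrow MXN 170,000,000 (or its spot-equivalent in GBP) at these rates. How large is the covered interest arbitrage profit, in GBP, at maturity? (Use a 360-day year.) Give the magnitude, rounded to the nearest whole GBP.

T = 210/360 years.
Keep in MXN, deliver into the forward: 170,000,000·1.030391667·0.046101 = GBP 8,075,354.66.
Swap to GBP now, deposit: 170,000,000·0.045211·1.016100 = GBP 7,809,612.51.
The quoted forward overvalues MXN, so borrow GBP, buy MXN at spot, deposit the MXN at 5.21%, and sell the proceeds forward at 0.046101.
The gap between the two covered legs is GBP 265,742.

GBP 265,742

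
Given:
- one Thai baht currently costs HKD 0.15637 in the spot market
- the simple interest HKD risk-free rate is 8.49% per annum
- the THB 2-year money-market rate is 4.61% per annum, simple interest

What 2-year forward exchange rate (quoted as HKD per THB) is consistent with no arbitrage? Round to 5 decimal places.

T = 2 years.
HKD accumulates by 1 + 0.0849×2 = 1.169800.
THB growth factor: 1 + 0.0461×2 = 1.092200.
Forward (HKD per THB) = 0.15637 × 1.169800 / 1.092200 = 0.1674800.

0.16748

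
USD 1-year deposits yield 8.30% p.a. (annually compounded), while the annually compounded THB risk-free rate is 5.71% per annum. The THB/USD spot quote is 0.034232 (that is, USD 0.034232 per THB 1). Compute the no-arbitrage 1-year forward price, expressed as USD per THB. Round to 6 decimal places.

T = 1 year.
Growth of 1 USD over T: (1 + 0.0830)^1 = 1.083000.
Growth of 1 THB over T: (1 + 0.0571)^1 = 1.057100.
Forward (USD per THB) = 0.034232 × 1.083000 / 1.057100 = 0.03507072.

0.035071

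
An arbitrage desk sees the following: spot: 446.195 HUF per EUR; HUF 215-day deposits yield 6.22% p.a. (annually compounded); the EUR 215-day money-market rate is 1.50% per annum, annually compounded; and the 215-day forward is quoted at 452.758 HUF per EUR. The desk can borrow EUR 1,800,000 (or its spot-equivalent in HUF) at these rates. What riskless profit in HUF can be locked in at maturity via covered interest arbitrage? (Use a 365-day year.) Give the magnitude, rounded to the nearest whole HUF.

T = 215/365 years.
Invest the EUR and cover forward: 1,800,000 × 1.00880857378 × 452.758 = HUF 822,143,074.05.
Convert at spot and invest in HUF: 1,800,000 × 446.195 × 1.0361832938 = HUF 832,211,648.60.
The quoted forward undervalues EUR, so borrow EUR, convert to HUF at spot, deposit the HUF at 6.22%, and buy EUR forward at 452.758 to cover the loan.
The gap between the two covered legs is HUF 10,068,575.

HUF 10,068,575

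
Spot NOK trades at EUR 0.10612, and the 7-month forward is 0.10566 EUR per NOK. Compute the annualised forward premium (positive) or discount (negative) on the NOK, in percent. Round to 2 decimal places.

-0.74%

T = 7/12 years.
(F − S)/S = (0.10566 − 0.10612)/0.10612 = -0.0043347.
Annualise by dividing by T: -0.0043347 / (7/12) = -0.007431 → -0.74%.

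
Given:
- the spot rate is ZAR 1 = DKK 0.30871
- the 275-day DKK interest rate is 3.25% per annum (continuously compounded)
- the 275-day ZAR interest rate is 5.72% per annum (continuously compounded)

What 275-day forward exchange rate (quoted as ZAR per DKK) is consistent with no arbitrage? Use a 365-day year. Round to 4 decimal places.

T = 275/365 years.
DKK growth factor: e^(0.0325×275/365) = 1.0247886.
Growth of 1 ZAR over T: e^(0.0572×275/365) = 1.044038.
CIP: F = S · (grow DKK)/(grow ZAR) = 0.30871 × 1.0247886/1.044038 = 0.3030182 DKK per ZAR.
Quoted the other way: 1/0.3030182 = 3.3001 ZAR per DKK.

3.3001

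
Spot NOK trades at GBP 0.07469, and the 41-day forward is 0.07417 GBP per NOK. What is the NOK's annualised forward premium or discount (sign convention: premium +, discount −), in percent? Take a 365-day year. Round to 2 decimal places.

T = 41/365 years.
(F − S)/S = (0.07417 − 0.07469)/0.07469 = -0.0069621.
Per annum: -0.0069621 / (41/365) = -0.061980 = -6.20%.

-6.20%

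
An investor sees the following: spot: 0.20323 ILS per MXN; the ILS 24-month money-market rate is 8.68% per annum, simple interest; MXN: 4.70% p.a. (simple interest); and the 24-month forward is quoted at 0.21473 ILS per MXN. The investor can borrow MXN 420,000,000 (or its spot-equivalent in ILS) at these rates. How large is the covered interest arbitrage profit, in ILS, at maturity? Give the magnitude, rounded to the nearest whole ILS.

T = 2 years.
Route A — deposit MXN, sell forward: 420,000,000 × 1.094000 × 0.21473 = ILS 98,664,140.40.
Route B — convert at spot, deposit ILS: 420,000,000 × 0.20323 × 1.173600 = ILS 100,174,505.76.
The quoted forward undervalues MXN, so borrow MXN, convert to ILS at spot, deposit the ILS at 8.68%, and buy MXN forward at 0.21473 to cover the loan.
Arbitrage profit = |98,664,140.40 − 100,174,505.76| = ILS 1,510,365.

ILS 1,510,365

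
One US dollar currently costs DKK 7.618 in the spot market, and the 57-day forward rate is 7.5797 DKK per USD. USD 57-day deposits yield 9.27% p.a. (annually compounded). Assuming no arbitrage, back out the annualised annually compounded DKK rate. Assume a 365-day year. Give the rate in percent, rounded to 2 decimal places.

T = 57/365 years.
CIP gives F = S · g_DKK/g_USD, so g_DKK/g_USD = 7.5797/7.618 = 0.9949724.
USD growth factor: (1 + 0.0927)^(57/365) = 1.0139405.
So the DKK growth factor = 1.0088428.
Annualise: 1.0088428^(365/57) − 1 = 0.057995 = 5.80%.

5.80%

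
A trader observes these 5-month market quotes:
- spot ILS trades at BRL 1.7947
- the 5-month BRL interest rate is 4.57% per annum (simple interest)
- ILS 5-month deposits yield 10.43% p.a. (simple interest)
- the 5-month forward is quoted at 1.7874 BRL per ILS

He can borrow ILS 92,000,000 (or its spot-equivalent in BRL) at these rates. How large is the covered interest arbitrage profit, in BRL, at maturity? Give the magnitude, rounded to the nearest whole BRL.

T = 5/12 years.
Invest the ILS and cover forward: 92,000,000 × 1.04345833333 × 1.7874 = BRL 171,587,123.10.
Convert at spot and invest in BRL: 92,000,000 × 1.7947 × 1.01904166667 = BRL 168,256,415.28.
The quoted forward overvalues ILS, so borrow BRL, buy ILS at spot, deposit the ILS at 10.43%, and sell the proceeds forward at 1.7874.
The gap between the two covered legs is BRL 3,330,708.

BRL 3,330,708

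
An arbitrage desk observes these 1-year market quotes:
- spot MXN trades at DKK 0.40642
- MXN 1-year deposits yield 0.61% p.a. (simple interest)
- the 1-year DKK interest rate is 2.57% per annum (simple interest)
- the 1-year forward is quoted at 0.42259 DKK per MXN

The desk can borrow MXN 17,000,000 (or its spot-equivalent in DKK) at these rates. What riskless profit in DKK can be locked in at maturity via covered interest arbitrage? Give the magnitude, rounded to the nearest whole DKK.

T = 1 year.
Keep in MXN, deliver into the forward: 17,000,000·1.006100·0.42259 = DKK 7,227,852.58.
Swap to DKK now, deposit: 17,000,000·0.40642·1.025700 = DKK 7,086,704.90.
The quoted forward overvalues MXN, so borrow DKK, buy MXN at spot, deposit the MXN at 0.61%, and sell the proceeds forward at 0.42259.
The gap between the two covered legs is DKK 141,148.

DKK 141,148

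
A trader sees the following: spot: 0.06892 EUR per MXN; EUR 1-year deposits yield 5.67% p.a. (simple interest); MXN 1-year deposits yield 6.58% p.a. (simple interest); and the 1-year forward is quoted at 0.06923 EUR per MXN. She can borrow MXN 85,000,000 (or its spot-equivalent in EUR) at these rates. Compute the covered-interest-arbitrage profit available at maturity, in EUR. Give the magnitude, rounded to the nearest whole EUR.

EUR 81,393

T = 1 year.
Keep in MXN, deliver into the forward: 85,000,000·1.065800·0.06923 = EUR 6,271,753.39.
Swap to EUR now, deposit: 85,000,000·0.06892·1.056700 = EUR 6,190,359.94.
The quoted forward overvalues MXN, so borrow EUR, buy MXN at spot, deposit the MXN at 6.58%, and sell the proceeds forward at 0.06923.
The gap between the two covered legs is EUR 81,393.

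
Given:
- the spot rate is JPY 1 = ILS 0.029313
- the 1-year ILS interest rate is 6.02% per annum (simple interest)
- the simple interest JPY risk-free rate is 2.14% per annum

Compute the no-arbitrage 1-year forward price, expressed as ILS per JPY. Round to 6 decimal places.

T = 1 year.
Growth of 1 ILS over T: 1 + 0.0602×1 = 1.060200.
Growth of 1 JPY over T: 1 + 0.0214×1 = 1.021400.
Forward (ILS per JPY) = 0.029313 × 1.060200 / 1.021400 = 0.03042652.

0.030427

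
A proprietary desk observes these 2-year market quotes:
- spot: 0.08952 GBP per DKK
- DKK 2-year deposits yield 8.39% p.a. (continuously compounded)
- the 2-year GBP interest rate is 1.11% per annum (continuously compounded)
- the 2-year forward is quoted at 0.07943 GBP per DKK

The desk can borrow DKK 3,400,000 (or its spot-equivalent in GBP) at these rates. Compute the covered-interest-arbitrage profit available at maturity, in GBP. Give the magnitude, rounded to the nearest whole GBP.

GBP 8,202

T = 2 years.
Invest the DKK and cover forward: 3,400,000 × 1.18270005 × 0.07943 = GBP 319,402.34.
Convert at spot and invest in GBP: 3,400,000 × 0.08952 × 1.02244825 = GBP 311,200.53.
The quoted forward overvalues DKK, so borrow GBP, buy DKK at spot, deposit the DKK at 8.39%, and sell the proceeds forward at 0.07943.
Arbitrage profit = |319,402.34 − 311,200.53| = GBP 8,202.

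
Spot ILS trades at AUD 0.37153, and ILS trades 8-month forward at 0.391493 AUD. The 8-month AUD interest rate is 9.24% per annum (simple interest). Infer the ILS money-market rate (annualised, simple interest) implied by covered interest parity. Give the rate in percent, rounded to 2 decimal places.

1.12%

T = 8/12 years.
CIP gives F = S · g_AUD/g_ILS, so g_AUD/g_ILS = 0.391493/0.37153 = 1.0537319.
AUD growth factor: 1 + 0.0924×8/12 = 1.061600.
That pins the ILS growth at 1.0074669.
(1.0074669 − 1)/T = 0.011200, i.e. 1.12%.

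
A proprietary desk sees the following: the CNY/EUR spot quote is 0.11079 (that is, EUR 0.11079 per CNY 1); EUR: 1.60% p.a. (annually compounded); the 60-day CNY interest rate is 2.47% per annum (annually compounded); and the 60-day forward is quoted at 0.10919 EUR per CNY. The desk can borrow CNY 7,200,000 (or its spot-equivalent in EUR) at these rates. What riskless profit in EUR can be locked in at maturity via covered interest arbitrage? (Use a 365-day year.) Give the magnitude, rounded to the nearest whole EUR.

T = 60/365 years.
Keep in CNY, deliver into the forward: 7,200,000·1.00401899·0.10919 = EUR 789,327.60.
Swap to EUR now, deposit: 7,200,000·0.11079·1.00261272 = EUR 799,772.14.
The quoted forward undervalues CNY, so borrow CNY, convert to EUR at spot, deposit the EUR at 1.60%, and buy CNY forward at 0.10919 to cover the loan.
Arbitrage profit = |789,327.60 − 799,772.14| = EUR 10,445.

EUR 10,445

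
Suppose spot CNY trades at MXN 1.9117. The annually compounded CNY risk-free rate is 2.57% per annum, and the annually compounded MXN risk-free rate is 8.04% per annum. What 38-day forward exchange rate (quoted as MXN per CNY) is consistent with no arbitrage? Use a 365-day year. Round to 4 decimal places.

T = 38/365 years.
Growth of 1 MXN over T: (1 + 0.0804)^(38/365) = 1.0080834.
CNY accumulates by (1 + 0.0257)^(38/365) = 1.0026453.
CIP: F = S · (grow MXN)/(grow CNY) = 1.9117 × 1.0080834/1.0026453 = 1.922069 MXN per CNY.

1.9221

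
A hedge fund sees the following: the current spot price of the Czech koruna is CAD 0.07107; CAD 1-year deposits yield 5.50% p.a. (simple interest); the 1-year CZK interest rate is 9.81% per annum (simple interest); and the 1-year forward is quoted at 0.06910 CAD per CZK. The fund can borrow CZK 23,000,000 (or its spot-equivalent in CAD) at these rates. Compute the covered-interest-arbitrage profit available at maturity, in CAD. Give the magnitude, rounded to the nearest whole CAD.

T = 1 year.
Keep in CZK, deliver into the forward: 23,000,000·1.098100·0.06910 = CAD 1,745,210.33.
Swap to CAD now, deposit: 23,000,000·0.07107·1.055000 = CAD 1,724,513.55.
The quoted forward overvalues CZK, so borrow CAD, buy CZK at spot, deposit the CZK at 9.81%, and sell the proceeds forward at 0.06910.
The gap between the two covered legs is CAD 20,697.

CAD 20,697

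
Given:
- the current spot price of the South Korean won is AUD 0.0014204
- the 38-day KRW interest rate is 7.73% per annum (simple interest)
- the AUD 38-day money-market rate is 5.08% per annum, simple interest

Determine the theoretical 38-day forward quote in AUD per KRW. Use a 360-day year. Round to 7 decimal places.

0.0014165

T = 38/360 years.
AUD accumulates by 1 + 0.0508×38/360 = 1.0053622.
Growth of 1 KRW over T: 1 + 0.0773×38/360 = 1.0081594.
Forward (AUD per KRW) = 0.0014204 × 1.0053622 / 1.0081594 = 0.001416459.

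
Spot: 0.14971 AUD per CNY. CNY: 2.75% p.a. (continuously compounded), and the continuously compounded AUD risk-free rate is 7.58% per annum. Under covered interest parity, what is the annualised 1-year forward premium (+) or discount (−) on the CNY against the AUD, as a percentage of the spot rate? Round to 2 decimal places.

+4.95%

T = 1 year.
CIP forward (AUD per CNY) = 0.14971 × 1.0787468/1.0278816 = 0.15711847.
Annualised premium = (F − S)/S × (1/T) = (0.15711847 − 0.14971)/0.14971 ÷ 1 = 4.95%.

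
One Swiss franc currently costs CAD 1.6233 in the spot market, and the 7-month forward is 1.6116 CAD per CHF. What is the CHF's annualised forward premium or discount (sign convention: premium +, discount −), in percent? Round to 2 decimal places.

-1.24%

T = 7/12 years.
Period premium: (1.6116 − 1.6233)/1.6233 = -0.0072075.
Per annum: -0.0072075 / (7/12) = -0.012356 = -1.24%.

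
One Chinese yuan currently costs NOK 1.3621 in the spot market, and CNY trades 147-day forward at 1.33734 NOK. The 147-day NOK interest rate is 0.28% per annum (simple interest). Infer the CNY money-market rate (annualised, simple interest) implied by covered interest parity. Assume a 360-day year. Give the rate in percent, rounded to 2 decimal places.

T = 147/360 years.
F/S = 1.33734/1.3621 = 0.9818222 = (growth of NOK) / (growth of CNY).
The NOK side grows by 1 + 0.0028×147/360 = 1.0011433.
Hence g_CNY = 1.0196788.
r = (1.0196788 − 1)/(147/360) = 0.048193 → 4.82%.

4.82%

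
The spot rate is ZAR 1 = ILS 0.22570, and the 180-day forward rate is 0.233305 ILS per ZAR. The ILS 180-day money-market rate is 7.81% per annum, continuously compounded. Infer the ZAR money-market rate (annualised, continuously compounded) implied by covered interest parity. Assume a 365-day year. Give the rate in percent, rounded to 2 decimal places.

1.09%

T = 180/365 years.
F/S = 0.233305/0.2257 = 1.0336952 = (growth of ILS) / (growth of ZAR).
The ILS side grows by e^(0.0781×180/365) = 1.0392664.
That pins the ZAR growth at 1.0053896.
r = ln(1.0053896)/(180/365) = 0.010900 → 1.09%.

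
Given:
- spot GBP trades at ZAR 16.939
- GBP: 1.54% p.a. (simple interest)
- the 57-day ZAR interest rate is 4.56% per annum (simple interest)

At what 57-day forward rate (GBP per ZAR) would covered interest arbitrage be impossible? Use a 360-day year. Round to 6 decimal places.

T = 57/360 years.
ZAR growth factor: 1 + 0.0456×57/360 = 1.007220.
GBP growth factor: 1 + 0.0154×57/360 = 1.0024383.
CIP: F = S · (grow ZAR)/(grow GBP) = 16.939 × 1.007220/1.0024383 = 17.01980 ZAR per GBP.
Quoted the other way: 1/17.01980 = 0.058755 GBP per ZAR.

0.058755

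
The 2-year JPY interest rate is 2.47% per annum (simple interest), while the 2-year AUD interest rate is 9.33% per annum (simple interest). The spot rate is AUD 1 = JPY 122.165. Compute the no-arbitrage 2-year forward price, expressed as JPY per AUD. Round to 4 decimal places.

T = 2 years.
JPY growth factor: 1 + 0.0247×2 = 1.049400.
AUD growth factor: 1 + 0.0933×2 = 1.186600.
So F = 122.165 × 1.049400 / 1.186600 = 108.039736 (JPY/AUD).

108.0397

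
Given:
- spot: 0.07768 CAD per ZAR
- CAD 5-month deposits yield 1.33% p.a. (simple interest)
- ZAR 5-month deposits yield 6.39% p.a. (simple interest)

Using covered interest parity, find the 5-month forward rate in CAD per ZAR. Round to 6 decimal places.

0.076085

T = 5/12 years.
CAD growth factor: 1 + 0.0133×5/12 = 1.0055417.
ZAR accumulates by 1 + 0.0639×5/12 = 1.026625.
So F = 0.07768 × 1.0055417 / 1.026625 = 0.07608472 (CAD/ZAR).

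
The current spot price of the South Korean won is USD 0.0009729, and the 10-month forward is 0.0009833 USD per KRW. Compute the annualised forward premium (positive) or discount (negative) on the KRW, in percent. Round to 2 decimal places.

+1.28%

T = 10/12 years.
(F − S)/S = (0.0009833 − 0.0009729)/0.0009729 = 0.0106897.
Annualise by dividing by T: 0.0106897 / (10/12) = 0.012828 → 1.28%.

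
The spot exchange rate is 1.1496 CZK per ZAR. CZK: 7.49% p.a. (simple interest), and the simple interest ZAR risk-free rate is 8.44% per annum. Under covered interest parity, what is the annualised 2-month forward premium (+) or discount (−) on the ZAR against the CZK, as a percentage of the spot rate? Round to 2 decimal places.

T = 2/12 years.
No-arbitrage forward: 1.1496 × 1.0124833 / 1.0140667 = 1.1478050 CZK/ZAR.
(F − S)/S ÷ T = (1.1478050 − 1.1496)/1.1496/(2/12) = -0.009368 → -0.94%.

-0.94%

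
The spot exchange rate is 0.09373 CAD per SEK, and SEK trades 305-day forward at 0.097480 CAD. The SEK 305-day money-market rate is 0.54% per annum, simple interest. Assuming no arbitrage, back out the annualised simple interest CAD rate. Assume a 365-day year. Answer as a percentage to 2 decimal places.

5.35%

T = 305/365 years.
F/S = 0.09748/0.09373 = 1.0400085 = (growth of CAD) / (growth of SEK).
SEK growth factor: 1 + 0.0054×305/365 = 1.0045123.
That pins the CAD growth at 1.0447013.
(1.0447013 − 1)/T = 0.053495, i.e. 5.35%.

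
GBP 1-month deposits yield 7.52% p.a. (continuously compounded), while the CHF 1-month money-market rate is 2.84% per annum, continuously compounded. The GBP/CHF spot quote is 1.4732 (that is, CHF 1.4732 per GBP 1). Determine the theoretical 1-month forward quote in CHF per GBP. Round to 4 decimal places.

T = 1/12 years.
Growth of 1 CHF over T: e^(0.0284×1/12) = 1.0023695.
GBP growth factor: e^(0.0752×1/12) = 1.0062863.
So F = 1.4732 × 1.0023695 / 1.0062863 = 1.467466 (CHF/GBP).

1.4675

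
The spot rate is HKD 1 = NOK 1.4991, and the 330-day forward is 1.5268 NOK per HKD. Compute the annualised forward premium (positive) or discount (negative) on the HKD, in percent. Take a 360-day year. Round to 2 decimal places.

T = 330/360 years.
HKD trades forward at +1.84778% vs spot over the period.
×(1/T) gives 2.02% p.a.

+2.02%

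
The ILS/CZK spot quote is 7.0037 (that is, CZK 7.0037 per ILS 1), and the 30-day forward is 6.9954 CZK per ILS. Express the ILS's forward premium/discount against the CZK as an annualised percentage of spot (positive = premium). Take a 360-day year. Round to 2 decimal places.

-1.42%

T = 30/360 years.
Period premium: (6.9954 − 7.0037)/7.0037 = -0.0011851.
Per annum: -0.0011851 / (30/360) = -0.014221 = -1.42%.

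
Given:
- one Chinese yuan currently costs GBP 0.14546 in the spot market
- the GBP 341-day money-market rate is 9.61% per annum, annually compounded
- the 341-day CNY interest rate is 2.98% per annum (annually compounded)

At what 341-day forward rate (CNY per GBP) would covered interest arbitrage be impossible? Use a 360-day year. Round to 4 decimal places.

6.4802

T = 341/360 years.
Growth of 1 GBP over T: (1 + 0.0961)^(341/360) = 1.0908046.
Growth of 1 CNY over T: (1 + 0.0298)^(341/360) = 1.0282053.
Forward (GBP per CNY) = 0.14546 × 1.0908046 / 1.0282053 = 0.1543159.
Invert for CNY per GBP: 1 / 0.1543159 = 6.4802.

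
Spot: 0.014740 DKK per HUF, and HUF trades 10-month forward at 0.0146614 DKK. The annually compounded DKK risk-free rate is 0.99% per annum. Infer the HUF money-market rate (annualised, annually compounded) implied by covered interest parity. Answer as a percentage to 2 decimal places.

T = 10/12 years.
F/S = 0.0146614/0.01474 = 0.9946676 = (growth of DKK) / (growth of HUF).
DKK growth factor: (1 + 0.0099)^(10/12) = 1.0082432.
Hence g_HUF = 1.0136484.
r = 1.0136484^(12/10) − 1 = 0.016400 → 1.64%.

1.64%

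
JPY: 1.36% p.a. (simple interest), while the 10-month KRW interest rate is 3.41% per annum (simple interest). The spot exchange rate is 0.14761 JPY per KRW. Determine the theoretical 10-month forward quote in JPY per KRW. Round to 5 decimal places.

T = 10/12 years.
Growth of 1 JPY over T: 1 + 0.0136×10/12 = 1.0113333.
KRW growth factor: 1 + 0.0341×10/12 = 1.0284167.
Forward (JPY per KRW) = 0.14761 × 1.0113333 / 1.0284167 = 0.1451580.

0.14516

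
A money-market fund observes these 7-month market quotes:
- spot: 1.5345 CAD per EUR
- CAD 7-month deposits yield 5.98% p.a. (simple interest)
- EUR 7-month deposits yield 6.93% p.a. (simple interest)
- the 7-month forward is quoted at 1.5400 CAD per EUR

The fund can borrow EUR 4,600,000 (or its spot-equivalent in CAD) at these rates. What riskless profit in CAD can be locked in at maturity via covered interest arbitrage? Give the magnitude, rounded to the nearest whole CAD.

T = 7/12 years.
Route A — deposit EUR, sell forward: 4,600,000 × 1.040425 × 1.5400 = CAD 7,370,370.70.
Route B — convert at spot, deposit CAD: 4,600,000 × 1.5345 × 1.034883333 = CAD 7,304,930.98.
The quoted forward overvalues EUR, so borrow CAD, buy EUR at spot, deposit the EUR at 6.93%, and sell the proceeds forward at 1.5400.
Arbitrage profit = |7,370,370.70 − 7,304,930.98| = CAD 65,440.

CAD 65,440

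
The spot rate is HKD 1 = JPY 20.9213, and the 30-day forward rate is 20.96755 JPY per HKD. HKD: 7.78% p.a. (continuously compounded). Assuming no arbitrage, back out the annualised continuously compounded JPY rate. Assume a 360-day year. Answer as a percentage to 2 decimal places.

10.43%

T = 30/360 years.
F/S = 20.96755/20.9213 = 1.0022107 = (growth of JPY) / (growth of HKD).
HKD growth factor: e^(0.0778×30/360) = 1.0065044.
Hence g_JPY = 1.0087295.
Take logs: ln 1.0087295 / (30/360) = 0.104299, so 10.43%.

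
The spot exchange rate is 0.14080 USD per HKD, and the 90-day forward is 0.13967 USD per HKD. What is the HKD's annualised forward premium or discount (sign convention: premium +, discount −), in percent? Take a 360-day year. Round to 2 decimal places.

-3.21%

T = 90/360 years.
HKD trades forward at -0.80256% vs spot over the period.
Per annum: -0.0080256 / (90/360) = -0.032102 = -3.21%.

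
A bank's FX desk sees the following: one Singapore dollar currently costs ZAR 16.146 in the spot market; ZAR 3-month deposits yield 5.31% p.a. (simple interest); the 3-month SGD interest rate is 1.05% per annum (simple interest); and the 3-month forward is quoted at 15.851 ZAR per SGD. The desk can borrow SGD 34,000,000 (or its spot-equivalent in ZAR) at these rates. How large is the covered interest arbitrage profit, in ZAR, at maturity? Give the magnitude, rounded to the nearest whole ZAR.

T = 3/12 years.
Invest the SGD and cover forward: 34,000,000 × 1.002625 × 15.851 = ZAR 540,348,701.75.
Convert at spot and invest in ZAR: 34,000,000 × 16.146 × 1.013275 = ZAR 556,251,497.10.
The quoted forward undervalues SGD, so borrow SGD, convert to ZAR at spot, deposit the ZAR at 5.31%, and buy SGD forward at 15.851 to cover the loan.
Profit = 556,251,497.10 − 540,348,701.75 = ZAR 15,902,795.

ZAR 15,902,795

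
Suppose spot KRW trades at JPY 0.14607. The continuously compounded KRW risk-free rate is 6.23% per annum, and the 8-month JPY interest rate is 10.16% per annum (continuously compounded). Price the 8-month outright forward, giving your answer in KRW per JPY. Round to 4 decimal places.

T = 8/12 years.
Growth of 1 JPY over T: e^(0.1016×8/12) = 1.0700799.
KRW accumulates by e^(0.0623×8/12) = 1.0424079.
CIP: F = S · (grow JPY)/(grow KRW) = 0.14607 × 1.0700799/1.0424079 = 0.1499476 JPY per KRW.
Quoted the other way: 1/0.1499476 = 6.6690 KRW per JPY.

6.6690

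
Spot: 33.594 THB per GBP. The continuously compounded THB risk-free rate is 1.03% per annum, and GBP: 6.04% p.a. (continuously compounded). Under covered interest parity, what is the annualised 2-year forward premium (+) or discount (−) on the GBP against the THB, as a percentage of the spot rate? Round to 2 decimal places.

T = 2 years.
No-arbitrage forward: 33.594 × 1.0208136 / 1.1283992 = 30.391028 THB/GBP.
(F − S)/S ÷ T = (30.391028 − 33.594)/33.594/2 = -0.047672 → -4.77%.

-4.77%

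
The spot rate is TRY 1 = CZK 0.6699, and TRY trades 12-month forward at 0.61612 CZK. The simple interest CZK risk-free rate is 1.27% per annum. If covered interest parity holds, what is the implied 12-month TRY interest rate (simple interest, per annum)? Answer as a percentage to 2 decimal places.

T = 1 year.
F/S = 0.61612/0.6699 = 0.9197194 = (growth of CZK) / (growth of TRY).
The CZK side grows by 1 + 0.0127×1 = 1.012700.
That pins the TRY growth at 1.1010967.
r = (1.1010967 − 1)/1 = 0.101097 → 10.11%.

10.11%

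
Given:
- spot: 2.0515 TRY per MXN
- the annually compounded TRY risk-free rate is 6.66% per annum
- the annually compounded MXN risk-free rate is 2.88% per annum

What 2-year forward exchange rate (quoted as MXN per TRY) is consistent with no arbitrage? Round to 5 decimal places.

0.45351

T = 2 years.
TRY accumulates by (1 + 0.0666)^2 = 1.1376356.
MXN growth factor: (1 + 0.0288)^2 = 1.0584294.
CIP: F = S · (grow TRY)/(grow MXN) = 2.0515 × 1.1376356/1.0584294 = 2.205021 TRY per MXN.
Quoted the other way: 1/2.205021 = 0.45351 MXN per TRY.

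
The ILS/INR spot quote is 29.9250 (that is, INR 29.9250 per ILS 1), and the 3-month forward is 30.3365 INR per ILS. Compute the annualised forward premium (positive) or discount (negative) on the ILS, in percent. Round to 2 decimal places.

+5.50%

T = 3/12 years.
Period premium: (30.3365 − 29.925)/29.925 = 0.0137510.
Per annum: 0.0137510 / (3/12) = 0.055004 = 5.50%.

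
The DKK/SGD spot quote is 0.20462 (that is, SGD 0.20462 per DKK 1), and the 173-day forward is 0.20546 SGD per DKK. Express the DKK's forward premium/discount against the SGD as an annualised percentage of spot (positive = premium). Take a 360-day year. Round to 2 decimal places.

T = 173/360 years.
Period premium: (0.20546 − 0.20462)/0.20462 = 0.0041052.
Per annum: 0.0041052 / (173/360) = 0.008543 = 0.85%.

+0.85%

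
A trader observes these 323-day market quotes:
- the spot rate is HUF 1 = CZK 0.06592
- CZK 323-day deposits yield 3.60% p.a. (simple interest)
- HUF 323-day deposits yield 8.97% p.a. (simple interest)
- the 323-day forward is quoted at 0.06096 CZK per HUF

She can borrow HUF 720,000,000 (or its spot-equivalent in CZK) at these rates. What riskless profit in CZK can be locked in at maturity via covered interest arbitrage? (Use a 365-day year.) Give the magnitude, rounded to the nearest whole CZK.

CZK 1,599,224

T = 323/365 years.
Invest the HUF and cover forward: 720,000,000 × 1.0793783562 × 0.06096 = CZK 47,375,211.31.
Convert at spot and invest in CZK: 720,000,000 × 0.06592 × 1.0318575342 = CZK 48,974,435.03.
The quoted forward undervalues HUF, so borrow HUF, convert to CZK at spot, deposit the CZK at 3.60%, and buy HUF forward at 0.06096 to cover the loan.
The gap between the two covered legs is CZK 1,599,224.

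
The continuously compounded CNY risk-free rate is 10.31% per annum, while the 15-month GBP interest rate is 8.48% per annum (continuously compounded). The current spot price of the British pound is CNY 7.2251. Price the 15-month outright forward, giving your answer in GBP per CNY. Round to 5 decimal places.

0.13528

T = 15/12 years.
CNY growth factor: e^(0.1031×15/12) = 1.1375479.
Growth of 1 GBP over T: e^(0.0848×15/12) = 1.1118219.
CIP: F = S · (grow CNY)/(grow GBP) = 7.2251 × 1.1375479/1.1118219 = 7.392279 CNY per GBP.
Quoted the other way: 1/7.392279 = 0.13528 GBP per CNY.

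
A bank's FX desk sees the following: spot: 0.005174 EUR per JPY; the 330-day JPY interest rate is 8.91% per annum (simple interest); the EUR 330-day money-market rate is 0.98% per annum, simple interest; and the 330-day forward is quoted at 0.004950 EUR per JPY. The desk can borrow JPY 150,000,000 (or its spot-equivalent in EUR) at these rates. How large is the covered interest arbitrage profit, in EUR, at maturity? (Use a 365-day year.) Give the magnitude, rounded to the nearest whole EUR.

EUR 19,336

T = 330/365 years.
Route A — deposit JPY, sell forward: 150,000,000 × 1.08055616 × 0.004950 = EUR 802,312.95.
Route B — convert at spot, deposit EUR: 150,000,000 × 0.005174 × 1.00886027 = EUR 782,976.46.
The quoted forward overvalues JPY, so borrow EUR, buy JPY at spot, deposit the JPY at 8.91%, and sell the proceeds forward at 0.004950.
The gap between the two covered legs is EUR 19,336.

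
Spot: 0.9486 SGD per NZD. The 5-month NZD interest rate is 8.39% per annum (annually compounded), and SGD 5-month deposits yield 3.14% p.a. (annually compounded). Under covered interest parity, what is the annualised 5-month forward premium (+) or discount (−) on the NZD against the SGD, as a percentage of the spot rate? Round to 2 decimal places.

-4.91%

T = 5/12 years.
No-arbitrage forward: 0.9486 × 1.0129655 / 1.0341388 = 0.9291780 SGD/NZD.
(F − S)/S ÷ T = (0.9291780 − 0.9486)/0.9486/(5/12) = -0.049139 → -4.91%.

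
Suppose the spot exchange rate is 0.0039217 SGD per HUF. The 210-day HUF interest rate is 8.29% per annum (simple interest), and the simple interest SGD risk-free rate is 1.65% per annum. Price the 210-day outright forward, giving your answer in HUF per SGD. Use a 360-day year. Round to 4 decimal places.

264.7740

T = 210/360 years.
SGD accumulates by 1 + 0.0165×210/360 = 1.009625.
HUF growth factor: 1 + 0.0829×210/360 = 1.048358333.
So F = 0.0039217 × 1.009625 / 1.048358333 = 0.00377680631 (SGD/HUF).
Quoted the other way: 1/0.00377680631 = 264.7740 HUF per SGD.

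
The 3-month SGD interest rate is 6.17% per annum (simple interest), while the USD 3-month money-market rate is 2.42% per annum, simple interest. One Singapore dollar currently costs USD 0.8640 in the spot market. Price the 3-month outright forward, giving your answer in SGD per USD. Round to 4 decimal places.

1.1682

T = 3/12 years.
USD accumulates by 1 + 0.0242×3/12 = 1.006050.
SGD growth factor: 1 + 0.0617×3/12 = 1.015425.
Forward (USD per SGD) = 0.864 × 1.006050 / 1.015425 = 0.8560230.
Invert for SGD per USD: 1 / 0.8560230 = 1.1682.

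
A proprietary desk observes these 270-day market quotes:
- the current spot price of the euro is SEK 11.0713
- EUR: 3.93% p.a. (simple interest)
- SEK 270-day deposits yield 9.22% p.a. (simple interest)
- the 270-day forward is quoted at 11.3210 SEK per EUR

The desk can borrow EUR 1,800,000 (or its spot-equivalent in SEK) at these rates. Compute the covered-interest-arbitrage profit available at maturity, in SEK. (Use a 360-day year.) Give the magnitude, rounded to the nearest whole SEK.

T = 270/360 years.
Invest the EUR and cover forward: 1,800,000 × 1.029475 × 11.3210 = SEK 20,978,435.66.
Convert at spot and invest in SEK: 1,800,000 × 11.0713 × 1.069150 = SEK 21,306,384.71.
The quoted forward undervalues EUR, so borrow EUR, convert to SEK at spot, deposit the SEK at 9.22%, and buy EUR forward at 11.3210 to cover the loan.
Profit = 21,306,384.71 − 20,978,435.66 = SEK 327,949.

SEK 327,949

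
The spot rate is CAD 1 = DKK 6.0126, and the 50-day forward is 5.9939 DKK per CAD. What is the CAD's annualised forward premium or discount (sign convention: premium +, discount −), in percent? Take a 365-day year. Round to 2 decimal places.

-2.27%

T = 50/365 years.
CAD trades forward at -0.31101% vs spot over the period.
Annualise by dividing by T: -0.0031101 / (50/365) = -0.022704 → -2.27%.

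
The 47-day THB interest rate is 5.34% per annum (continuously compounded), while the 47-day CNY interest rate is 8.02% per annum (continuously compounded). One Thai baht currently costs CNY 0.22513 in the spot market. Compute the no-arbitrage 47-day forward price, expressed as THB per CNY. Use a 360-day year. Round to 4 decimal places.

T = 47/360 years.
CNY growth factor: e^(0.0802×47/360) = 1.0105256.
Growth of 1 THB over T: e^(0.0534×47/360) = 1.006996.
So F = 0.22513 × 1.0105256 / 1.006996 = 0.2259191 (CNY/THB).
Quoted the other way: 1/0.2259191 = 4.4264 THB per CNY.

4.4264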